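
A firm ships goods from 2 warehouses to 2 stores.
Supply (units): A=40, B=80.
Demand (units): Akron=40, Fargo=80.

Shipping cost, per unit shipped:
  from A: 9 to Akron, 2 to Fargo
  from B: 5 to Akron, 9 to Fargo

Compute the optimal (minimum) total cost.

640

An optimal shipping plan:
  A->Fargo: 40 × 2 = 80
  B->Akron: 40 × 5 = 200
  B->Fargo: 40 × 9 = 360
Total = 80 + 200 + 360 = 640.
(Supply check: A ships 40; B ships 80.)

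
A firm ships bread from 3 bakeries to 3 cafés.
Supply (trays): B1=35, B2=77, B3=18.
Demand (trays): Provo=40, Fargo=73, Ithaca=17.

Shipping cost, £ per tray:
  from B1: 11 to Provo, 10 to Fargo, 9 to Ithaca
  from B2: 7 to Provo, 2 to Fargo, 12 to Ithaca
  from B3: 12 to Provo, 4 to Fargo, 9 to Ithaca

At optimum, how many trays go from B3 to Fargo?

18

The minimum-cost plan:
  B1→Provo: 18 trays
  B1→Ithaca: 17 trays
  B2→Provo: 22 trays
  B2→Fargo: 55 trays
  B3→Fargo: 18 trays
Total cost = £687.
So B3→Fargo carries 18 trays.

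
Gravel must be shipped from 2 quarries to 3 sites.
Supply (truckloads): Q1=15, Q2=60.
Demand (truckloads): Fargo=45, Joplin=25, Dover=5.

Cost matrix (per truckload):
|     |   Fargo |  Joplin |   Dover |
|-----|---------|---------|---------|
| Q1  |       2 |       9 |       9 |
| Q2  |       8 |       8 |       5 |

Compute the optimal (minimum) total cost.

One minimum-cost allocation:
  Q1 to Fargo: 15 × 2 = 30
  Q2 to Fargo: 30 × 8 = 240
  Q2 to Joplin: 25 × 8 = 200
  Q2 to Dover: 5 × 5 = 25
Total = 30 + 240 + 200 + 25 = 495.

495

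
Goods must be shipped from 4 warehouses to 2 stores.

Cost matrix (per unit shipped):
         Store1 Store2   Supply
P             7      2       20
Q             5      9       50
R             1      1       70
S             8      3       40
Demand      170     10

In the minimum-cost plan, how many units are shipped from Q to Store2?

0

The minimum-cost plan:
  P->Store1: 10 units
  P->Store2: 10 units
  Q->Store1: 50 units
  R->Store1: 70 units
  S->Store1: 40 units
Total cost = 730.
The route Q→Store2 is not used.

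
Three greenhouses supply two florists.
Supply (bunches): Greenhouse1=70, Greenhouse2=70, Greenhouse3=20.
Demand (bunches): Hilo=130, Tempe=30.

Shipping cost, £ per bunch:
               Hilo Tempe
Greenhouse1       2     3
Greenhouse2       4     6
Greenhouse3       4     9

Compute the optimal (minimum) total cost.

530

An optimal shipping plan:
  Greenhouse1->Hilo: 40 × £2 = £80
  Greenhouse1->Tempe: 30 × £3 = £90
  Greenhouse2->Hilo: 70 × £4 = £280
  Greenhouse3->Hilo: 20 × £4 = £80
Total = 80 + 90 + 280 + 80 = £530.
(Supply check: Greenhouse1 ships 70; Greenhouse2 ships 70; Greenhouse3 ships 20.)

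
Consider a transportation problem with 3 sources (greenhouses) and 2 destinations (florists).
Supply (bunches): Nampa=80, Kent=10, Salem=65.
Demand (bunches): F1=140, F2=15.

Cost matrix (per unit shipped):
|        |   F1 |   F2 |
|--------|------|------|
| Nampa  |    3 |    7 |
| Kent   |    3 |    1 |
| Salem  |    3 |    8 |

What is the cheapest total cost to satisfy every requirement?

465

A cheapest plan:
  Nampa->F1: 75 bunches
  Nampa->F2: 5 bunches
  Kent->F2: 10 bunches
  Salem->F1: 65 bunches
Total cost = 465.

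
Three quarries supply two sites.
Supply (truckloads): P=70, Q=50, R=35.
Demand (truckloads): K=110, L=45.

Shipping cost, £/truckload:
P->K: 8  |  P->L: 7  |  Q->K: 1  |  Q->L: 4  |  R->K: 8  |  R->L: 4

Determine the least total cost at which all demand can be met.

One minimum-cost allocation:
  P to K: 60 truckloads
  P to L: 10 truckloads
  Q to K: 50 truckloads
  R to L: 35 truckloads
Total cost = £740.
(Supply check: P ships 70; Q ships 50; R ships 35.)

740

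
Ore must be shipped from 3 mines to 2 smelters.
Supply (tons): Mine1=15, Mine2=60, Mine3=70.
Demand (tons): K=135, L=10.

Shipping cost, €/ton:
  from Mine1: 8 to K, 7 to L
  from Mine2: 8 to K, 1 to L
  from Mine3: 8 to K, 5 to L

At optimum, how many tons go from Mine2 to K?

50

Solving gives:
  Mine1–K: 15 × €8 = €120
  Mine2–K: 50 × €8 = €400
  Mine2–L: 10 × €1 = €10
  Mine3–K: 70 × €8 = €560
Total cost = €1090.
So Mine2→K carries 50 tons.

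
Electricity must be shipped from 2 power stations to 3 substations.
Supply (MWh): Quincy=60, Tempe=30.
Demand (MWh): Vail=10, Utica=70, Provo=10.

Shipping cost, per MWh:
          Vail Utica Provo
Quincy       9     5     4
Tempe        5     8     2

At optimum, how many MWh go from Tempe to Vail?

10

Optimal shipments:
  Quincy->Utica: 60 × 5 = 300
  Tempe->Vail: 10 × 5 = 50
  Tempe->Utica: 10 × 8 = 80
  Tempe->Provo: 10 × 2 = 20
Total cost = 450.
So Tempe→Vail carries 10 MWh.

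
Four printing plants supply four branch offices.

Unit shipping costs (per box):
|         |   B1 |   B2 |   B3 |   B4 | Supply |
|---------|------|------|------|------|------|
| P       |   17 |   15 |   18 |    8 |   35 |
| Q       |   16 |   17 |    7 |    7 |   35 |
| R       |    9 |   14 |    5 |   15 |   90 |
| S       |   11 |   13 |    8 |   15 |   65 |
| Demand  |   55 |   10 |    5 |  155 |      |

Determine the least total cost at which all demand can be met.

2450

Optimal allocation:
  P->B4: 35 × 8 = 280
  Q->B4: 35 × 7 = 245
  R->B1: 55 × 9 = 495
  R->B3: 5 × 5 = 25
  R->B4: 30 × 15 = 450
  S->B2: 10 × 13 = 130
  S->B4: 55 × 15 = 825
Total = 280 + 245 + 495 + 25 + 450 + 130 + 825 = 2450.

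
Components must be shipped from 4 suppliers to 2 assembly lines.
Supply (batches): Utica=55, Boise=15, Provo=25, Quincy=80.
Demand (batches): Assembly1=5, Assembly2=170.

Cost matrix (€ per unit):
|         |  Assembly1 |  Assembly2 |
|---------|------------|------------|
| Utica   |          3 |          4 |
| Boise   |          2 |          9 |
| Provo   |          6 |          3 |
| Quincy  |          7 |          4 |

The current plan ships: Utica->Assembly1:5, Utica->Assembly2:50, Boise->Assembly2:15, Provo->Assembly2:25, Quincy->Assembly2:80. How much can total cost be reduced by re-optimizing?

30

Current plan cost = 5·3 + 50·4 + 15·9 + 25·3 + 80·4 = €745.
Optimal plan:
  Utica to Assembly2: 55 × €4 = €220
  Boise to Assembly1: 5 × €2 = €10
  Boise to Assembly2: 10 × €9 = €90
  Provo to Assembly2: 25 × €3 = €75
  Quincy to Assembly2: 80 × €4 = €320
Optimal cost = €715.
Saving = 745 − 715 = €30.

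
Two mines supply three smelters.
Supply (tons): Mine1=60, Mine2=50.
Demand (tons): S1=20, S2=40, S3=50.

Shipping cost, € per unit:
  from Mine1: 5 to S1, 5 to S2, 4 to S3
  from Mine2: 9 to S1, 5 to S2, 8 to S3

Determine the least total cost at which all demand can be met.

540

A cheapest plan:
  Mine1→S1: 20 × €5 = €100
  Mine1→S3: 40 × €4 = €160
  Mine2→S2: 40 × €5 = €200
  Mine2→S3: 10 × €8 = €80
Total = 100 + 160 + 200 + 80 = €540.
(Supply check: Mine1 ships 60; Mine2 ships 50.)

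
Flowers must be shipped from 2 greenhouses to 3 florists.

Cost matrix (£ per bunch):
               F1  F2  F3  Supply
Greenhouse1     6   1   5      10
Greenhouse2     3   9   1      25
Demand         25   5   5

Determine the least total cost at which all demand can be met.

100

Optimal allocation:
  Greenhouse1–F1: 5 × £6 = £30
  Greenhouse1–F2: 5 × £1 = £5
  Greenhouse2–F1: 20 × £3 = £60
  Greenhouse2–F3: 5 × £1 = £5
Total = 30 + 5 + 60 + 5 = £100.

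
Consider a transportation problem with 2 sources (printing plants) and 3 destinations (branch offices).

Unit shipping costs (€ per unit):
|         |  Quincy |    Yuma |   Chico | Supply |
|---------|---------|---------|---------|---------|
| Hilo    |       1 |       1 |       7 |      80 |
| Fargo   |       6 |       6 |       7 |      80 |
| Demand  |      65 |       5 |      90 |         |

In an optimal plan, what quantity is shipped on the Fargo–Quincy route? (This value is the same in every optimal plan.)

0

Optimal shipments:
  Hilo–Quincy: 65 × €1 = €65
  Hilo–Yuma: 5 × €1 = €5
  Hilo–Chico: 10 × €7 = €70
  Fargo–Chico: 80 × €7 = €560
Total cost = €700.
The route Fargo→Quincy is not used.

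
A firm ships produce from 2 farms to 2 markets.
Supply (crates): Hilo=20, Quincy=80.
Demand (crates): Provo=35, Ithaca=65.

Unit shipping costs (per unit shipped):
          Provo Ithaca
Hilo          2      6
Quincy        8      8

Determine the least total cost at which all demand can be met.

Optimal allocation:
  Hilo->Provo: 20 × 2 = 40
  Quincy->Provo: 15 × 8 = 120
  Quincy->Ithaca: 65 × 8 = 520
Total = 40 + 120 + 520 = 680.

680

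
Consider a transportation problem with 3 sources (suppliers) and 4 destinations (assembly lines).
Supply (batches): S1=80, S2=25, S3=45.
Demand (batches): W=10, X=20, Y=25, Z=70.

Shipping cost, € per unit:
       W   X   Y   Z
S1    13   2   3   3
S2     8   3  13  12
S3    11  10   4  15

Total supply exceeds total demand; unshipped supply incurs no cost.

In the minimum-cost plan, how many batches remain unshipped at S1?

Minimum-cost shipments:
  S1->X: 5 × €2 = €10
  S1->Y: 5 × €3 = €15
  S1->Z: 70 × €3 = €210
  S2->W: 10 × €8 = €80
  S2->X: 15 × €3 = €45
  S3->Y: 20 × €4 = €80
Total cost = €440.
S1 ships 80 of its 80, leaving 0.

0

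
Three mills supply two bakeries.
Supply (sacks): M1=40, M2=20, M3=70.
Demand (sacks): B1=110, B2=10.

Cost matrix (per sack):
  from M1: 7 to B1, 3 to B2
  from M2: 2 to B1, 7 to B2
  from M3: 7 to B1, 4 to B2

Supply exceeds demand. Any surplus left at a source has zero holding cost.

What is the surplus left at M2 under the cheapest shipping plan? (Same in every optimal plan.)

Minimum-cost shipments:
  M1 to B1: 20 × 7 = 140
  M1 to B2: 10 × 3 = 30
  M2 to B1: 20 × 2 = 40
  M3 to B1: 70 × 7 = 490
Total cost = 700.
M2 ships 20 of its 20, leaving 0.

0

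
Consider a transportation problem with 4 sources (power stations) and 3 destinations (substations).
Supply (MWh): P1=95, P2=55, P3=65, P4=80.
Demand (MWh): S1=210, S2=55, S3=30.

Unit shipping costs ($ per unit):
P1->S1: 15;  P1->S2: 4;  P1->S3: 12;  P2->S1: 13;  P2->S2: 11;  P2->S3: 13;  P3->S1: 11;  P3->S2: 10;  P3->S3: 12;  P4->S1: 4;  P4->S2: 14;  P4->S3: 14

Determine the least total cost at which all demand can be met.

One minimum-cost allocation:
  P1 to S1: 10 × $15 = $150
  P1 to S2: 55 × $4 = $220
  P1 to S3: 30 × $12 = $360
  P2 to S1: 55 × $13 = $715
  P3 to S1: 65 × $11 = $715
  P4 to S1: 80 × $4 = $320
Total = 150 + 220 + 360 + 715 + 715 + 320 = $2480.

2480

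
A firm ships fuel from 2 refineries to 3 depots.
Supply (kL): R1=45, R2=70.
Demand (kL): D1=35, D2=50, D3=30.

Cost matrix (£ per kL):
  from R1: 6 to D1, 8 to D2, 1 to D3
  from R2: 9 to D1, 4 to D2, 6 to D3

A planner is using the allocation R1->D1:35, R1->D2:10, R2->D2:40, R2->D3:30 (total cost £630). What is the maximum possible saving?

Current plan cost = 35·6 + 10·8 + 40·4 + 30·6 = £630.
Optimal plan:
  R1->D1: 15 × £6 = £90
  R1->D3: 30 × £1 = £30
  R2->D1: 20 × £9 = £180
  R2->D2: 50 × £4 = £200
Optimal cost = £500.
Saving = 630 − 500 = £130.

130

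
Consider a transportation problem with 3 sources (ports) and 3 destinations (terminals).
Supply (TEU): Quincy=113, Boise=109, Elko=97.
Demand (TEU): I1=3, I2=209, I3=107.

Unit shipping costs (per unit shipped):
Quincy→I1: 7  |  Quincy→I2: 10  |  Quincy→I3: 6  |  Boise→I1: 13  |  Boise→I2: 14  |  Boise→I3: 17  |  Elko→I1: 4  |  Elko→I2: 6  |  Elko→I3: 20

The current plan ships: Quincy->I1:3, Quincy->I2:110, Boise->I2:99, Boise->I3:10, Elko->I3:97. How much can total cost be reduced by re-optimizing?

1816

Current plan cost = 3·7 + 110·10 + 99·14 + 10·17 + 97·20 = 4617.
Optimal plan:
  Quincy→I1: 3 × 7 = 21
  Quincy→I2: 3 × 10 = 30
  Quincy→I3: 107 × 6 = 642
  Boise→I2: 109 × 14 = 1526
  Elko→I2: 97 × 6 = 582
Optimal cost = 2801.
Saving = 4617 − 2801 = 1816.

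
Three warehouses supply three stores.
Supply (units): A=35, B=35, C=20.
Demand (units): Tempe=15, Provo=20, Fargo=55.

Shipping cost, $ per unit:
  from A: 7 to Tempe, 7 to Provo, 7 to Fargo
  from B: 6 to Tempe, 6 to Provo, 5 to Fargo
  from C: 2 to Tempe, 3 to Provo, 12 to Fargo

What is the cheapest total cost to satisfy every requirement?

465

One minimum-cost allocation:
  A–Provo: 15 units
  A–Fargo: 20 units
  B–Fargo: 35 units
  C–Tempe: 15 units
  C–Provo: 5 units
Total cost = $465.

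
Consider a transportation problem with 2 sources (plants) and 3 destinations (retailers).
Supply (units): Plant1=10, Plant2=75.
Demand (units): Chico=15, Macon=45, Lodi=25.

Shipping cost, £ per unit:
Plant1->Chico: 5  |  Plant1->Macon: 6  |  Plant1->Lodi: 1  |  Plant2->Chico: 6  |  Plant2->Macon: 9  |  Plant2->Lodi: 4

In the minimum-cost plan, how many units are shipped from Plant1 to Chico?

0

Solving gives:
  Plant1->Macon: 10 × £6 = £60
  Plant2->Chico: 15 × £6 = £90
  Plant2->Macon: 35 × £9 = £315
  Plant2->Lodi: 25 × £4 = £100
Total cost = £565.
The route Plant1→Chico is not used.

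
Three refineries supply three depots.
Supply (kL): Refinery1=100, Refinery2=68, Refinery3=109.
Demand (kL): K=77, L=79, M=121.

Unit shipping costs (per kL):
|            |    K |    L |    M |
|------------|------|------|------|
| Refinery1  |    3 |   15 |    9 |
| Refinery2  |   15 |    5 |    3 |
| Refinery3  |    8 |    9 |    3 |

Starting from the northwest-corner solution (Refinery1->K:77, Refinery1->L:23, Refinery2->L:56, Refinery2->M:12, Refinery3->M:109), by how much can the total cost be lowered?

Current plan cost = 77·3 + 23·15 + 56·5 + 12·3 + 109·3 = 1219.
Optimal plan:
  Refinery1→K: 77 × 3 = 231
  Refinery1→L: 11 × 15 = 165
  Refinery1→M: 12 × 9 = 108
  Refinery2→L: 68 × 5 = 340
  Refinery3→M: 109 × 3 = 327
Optimal cost = 1171.
Saving = 1219 − 1171 = 48.

48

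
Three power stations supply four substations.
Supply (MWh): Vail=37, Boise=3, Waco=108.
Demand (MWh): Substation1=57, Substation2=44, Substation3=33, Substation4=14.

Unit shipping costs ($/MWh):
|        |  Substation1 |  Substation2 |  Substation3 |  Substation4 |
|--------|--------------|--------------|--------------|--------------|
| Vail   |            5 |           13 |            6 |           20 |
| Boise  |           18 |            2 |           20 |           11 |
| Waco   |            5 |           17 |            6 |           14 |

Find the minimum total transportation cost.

Optimal allocation:
  Vail to Substation2: 37 × $13 = $481
  Boise to Substation2: 3 × $2 = $6
  Waco to Substation1: 57 × $5 = $285
  Waco to Substation2: 4 × $17 = $68
  Waco to Substation3: 33 × $6 = $198
  Waco to Substation4: 14 × $14 = $196
Total = 481 + 6 + 285 + 68 + 198 + 196 = $1234.
(Supply check: Vail ships 37; Boise ships 3; Waco ships 108.)

1234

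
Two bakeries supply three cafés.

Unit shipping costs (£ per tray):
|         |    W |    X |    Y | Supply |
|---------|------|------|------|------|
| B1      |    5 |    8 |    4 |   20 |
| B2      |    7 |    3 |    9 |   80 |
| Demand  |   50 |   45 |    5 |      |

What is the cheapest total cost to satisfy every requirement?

A cheapest plan:
  B1->W: 15 × £5 = £75
  B1->Y: 5 × £4 = £20
  B2->W: 35 × £7 = £245
  B2->X: 45 × £3 = £135
Total = 75 + 20 + 245 + 135 = £475.
(Supply check: B1 ships 20; B2 ships 80.)

475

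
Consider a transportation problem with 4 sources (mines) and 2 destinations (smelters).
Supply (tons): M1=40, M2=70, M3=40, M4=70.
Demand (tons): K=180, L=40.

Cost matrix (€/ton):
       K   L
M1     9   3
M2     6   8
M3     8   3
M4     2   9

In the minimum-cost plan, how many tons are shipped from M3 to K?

Solving gives:
  M1→L: 40 tons
  M2→K: 70 tons
  M3→K: 40 tons
  M4→K: 70 tons
Total cost = €1000.
So M3→K carries 40 tons.

40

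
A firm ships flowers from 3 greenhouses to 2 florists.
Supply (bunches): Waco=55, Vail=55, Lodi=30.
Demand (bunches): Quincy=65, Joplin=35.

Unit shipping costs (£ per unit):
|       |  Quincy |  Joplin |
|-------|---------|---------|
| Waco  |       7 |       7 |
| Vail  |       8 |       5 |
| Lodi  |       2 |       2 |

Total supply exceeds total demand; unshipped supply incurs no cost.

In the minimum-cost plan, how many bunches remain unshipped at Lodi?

An optimal plan:
  Waco–Quincy: 35 × £7 = £245
  Vail–Joplin: 35 × £5 = £175
  Lodi–Quincy: 30 × £2 = £60
Total cost = £480.
Lodi ships 30 of its 30, leaving 0.

0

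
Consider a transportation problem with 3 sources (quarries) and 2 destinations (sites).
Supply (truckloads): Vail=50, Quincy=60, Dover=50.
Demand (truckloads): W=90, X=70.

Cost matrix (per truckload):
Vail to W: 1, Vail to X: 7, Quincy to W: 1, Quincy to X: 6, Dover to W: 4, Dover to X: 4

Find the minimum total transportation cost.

Optimal allocation:
  Vail→W: 50 × 1 = 50
  Quincy→W: 40 × 1 = 40
  Quincy→X: 20 × 6 = 120
  Dover→X: 50 × 4 = 200
Total = 50 + 40 + 120 + 200 = 410.
(Supply check: Vail ships 50; Quincy ships 60; Dover ships 50.)

410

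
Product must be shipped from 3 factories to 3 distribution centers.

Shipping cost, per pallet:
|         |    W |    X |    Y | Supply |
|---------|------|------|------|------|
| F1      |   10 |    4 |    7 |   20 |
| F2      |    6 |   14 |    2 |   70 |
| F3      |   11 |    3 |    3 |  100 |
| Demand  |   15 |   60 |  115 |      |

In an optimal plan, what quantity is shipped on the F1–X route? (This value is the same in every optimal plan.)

20

Optimal shipments:
  F1->X: 20 pallets
  F2->W: 15 pallets
  F2->Y: 55 pallets
  F3->X: 40 pallets
  F3->Y: 60 pallets
Total cost = 580.
So F1→X carries 20 pallets.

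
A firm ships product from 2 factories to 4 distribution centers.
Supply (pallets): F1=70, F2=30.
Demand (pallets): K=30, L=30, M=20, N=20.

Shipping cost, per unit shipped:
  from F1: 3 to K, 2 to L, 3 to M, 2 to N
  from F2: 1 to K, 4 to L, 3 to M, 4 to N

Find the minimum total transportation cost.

An optimal shipping plan:
  F1→L: 30 × 2 = 60
  F1→M: 20 × 3 = 60
  F1→N: 20 × 2 = 40
  F2→K: 30 × 1 = 30
Total = 60 + 60 + 40 + 30 = 190.

190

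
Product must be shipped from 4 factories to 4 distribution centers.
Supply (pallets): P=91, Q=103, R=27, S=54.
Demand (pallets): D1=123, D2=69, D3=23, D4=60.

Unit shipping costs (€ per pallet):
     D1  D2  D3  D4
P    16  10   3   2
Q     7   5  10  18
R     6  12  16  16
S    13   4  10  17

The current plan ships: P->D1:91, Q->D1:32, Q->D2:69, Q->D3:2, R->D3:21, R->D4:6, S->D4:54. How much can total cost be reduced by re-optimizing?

2041

Current plan cost = 91·16 + 32·7 + 69·5 + 2·10 + 21·16 + 6·16 + 54·17 = €3395.
Optimal plan:
  P to D2: 8 × €10 = €80
  P to D3: 23 × €3 = €69
  P to D4: 60 × €2 = €120
  Q to D1: 96 × €7 = €672
  Q to D2: 7 × €5 = €35
  R to D1: 27 × €6 = €162
  S to D2: 54 × €4 = €216
Optimal cost = €1354.
Saving = 3395 − 1354 = €2041.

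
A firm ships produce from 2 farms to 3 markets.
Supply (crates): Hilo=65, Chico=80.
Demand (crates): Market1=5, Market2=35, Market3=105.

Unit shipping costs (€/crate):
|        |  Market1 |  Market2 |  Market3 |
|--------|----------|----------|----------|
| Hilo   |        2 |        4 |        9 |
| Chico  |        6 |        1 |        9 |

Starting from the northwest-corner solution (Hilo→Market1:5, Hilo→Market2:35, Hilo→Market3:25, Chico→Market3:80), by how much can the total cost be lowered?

Current plan cost = 5·2 + 35·4 + 25·9 + 80·9 = €1095.
Optimal plan:
  Hilo→Market1: 5 × €2 = €10
  Hilo→Market3: 60 × €9 = €540
  Chico→Market2: 35 × €1 = €35
  Chico→Market3: 45 × €9 = €405
Optimal cost = €990.
Saving = 1095 − 990 = €105.

105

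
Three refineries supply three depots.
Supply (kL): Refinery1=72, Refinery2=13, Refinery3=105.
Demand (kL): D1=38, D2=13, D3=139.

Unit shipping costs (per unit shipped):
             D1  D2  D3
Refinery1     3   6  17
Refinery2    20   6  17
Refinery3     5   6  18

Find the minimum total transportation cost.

2647

An optimal shipping plan:
  Refinery1→D1: 38 kL
  Refinery1→D3: 34 kL
  Refinery2→D3: 13 kL
  Refinery3→D2: 13 kL
  Refinery3→D3: 92 kL
Total cost = 2647.
(Supply check: Refinery1 ships 72; Refinery2 ships 13; Refinery3 ships 105.)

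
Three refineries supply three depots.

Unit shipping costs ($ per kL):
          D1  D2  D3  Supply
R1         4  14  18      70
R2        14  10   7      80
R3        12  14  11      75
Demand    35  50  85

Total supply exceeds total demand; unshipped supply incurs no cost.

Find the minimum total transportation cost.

An optimal shipping plan:
  R1 to D1: 35 × $4 = $140
  R1 to D2: 35 × $14 = $490
  R2 to D2: 15 × $10 = $150
  R2 to D3: 65 × $7 = $455
  R3 to D3: 20 × $11 = $220
Total = 140 + 490 + 150 + 455 + 220 = $1455.
(Supply check: R1 ships 70; R2 ships 80; R3 ships 20.)

1455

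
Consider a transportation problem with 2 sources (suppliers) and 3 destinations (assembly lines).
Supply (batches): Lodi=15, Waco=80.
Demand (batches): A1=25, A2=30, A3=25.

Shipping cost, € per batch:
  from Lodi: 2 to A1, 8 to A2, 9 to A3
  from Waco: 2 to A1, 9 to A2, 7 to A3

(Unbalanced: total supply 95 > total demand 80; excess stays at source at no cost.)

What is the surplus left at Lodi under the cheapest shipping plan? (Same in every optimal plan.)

0

An optimal plan:
  Lodi to A2: 15 × €8 = €120
  Waco to A1: 25 × €2 = €50
  Waco to A2: 15 × €9 = €135
  Waco to A3: 25 × €7 = €175
Total cost = €480.
Lodi ships 15 of its 15, leaving 0.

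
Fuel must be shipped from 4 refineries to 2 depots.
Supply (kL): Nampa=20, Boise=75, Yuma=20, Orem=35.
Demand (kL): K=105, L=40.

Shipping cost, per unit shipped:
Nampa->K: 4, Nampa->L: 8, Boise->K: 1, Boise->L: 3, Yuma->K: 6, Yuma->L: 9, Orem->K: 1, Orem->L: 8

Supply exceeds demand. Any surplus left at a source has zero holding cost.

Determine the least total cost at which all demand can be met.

One minimum-cost allocation:
  Nampa to K: 20 kL
  Boise to K: 35 kL
  Boise to L: 40 kL
  Yuma to K: 15 kL
  Orem to K: 35 kL
Total cost = 360.
(Supply check: Nampa ships 20; Boise ships 75; Yuma ships 15; Orem ships 35.)

360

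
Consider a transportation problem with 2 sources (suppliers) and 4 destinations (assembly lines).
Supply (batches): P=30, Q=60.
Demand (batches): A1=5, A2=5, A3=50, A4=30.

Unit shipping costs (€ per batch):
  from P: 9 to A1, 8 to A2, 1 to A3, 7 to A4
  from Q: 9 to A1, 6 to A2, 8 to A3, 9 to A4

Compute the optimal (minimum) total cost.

An optimal shipping plan:
  P->A3: 30 × €1 = €30
  Q->A1: 5 × €9 = €45
  Q->A2: 5 × €6 = €30
  Q->A3: 20 × €8 = €160
  Q->A4: 30 × €9 = €270
Total = 30 + 45 + 30 + 160 + 270 = €535.
(Supply check: P ships 30; Q ships 60.)

535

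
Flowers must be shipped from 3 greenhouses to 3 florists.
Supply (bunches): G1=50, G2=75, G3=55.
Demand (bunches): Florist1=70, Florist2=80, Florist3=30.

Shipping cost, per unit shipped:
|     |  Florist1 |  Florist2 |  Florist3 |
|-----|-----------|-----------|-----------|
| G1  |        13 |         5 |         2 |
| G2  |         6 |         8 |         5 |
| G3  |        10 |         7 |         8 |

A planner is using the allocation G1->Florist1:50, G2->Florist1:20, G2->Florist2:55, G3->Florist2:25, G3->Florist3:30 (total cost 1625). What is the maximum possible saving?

620

Current plan cost = 50·13 + 20·6 + 55·8 + 25·7 + 30·8 = 1625.
Optimal plan:
  G1->Florist2: 25 × 5 = 125
  G1->Florist3: 25 × 2 = 50
  G2->Florist1: 70 × 6 = 420
  G2->Florist3: 5 × 5 = 25
  G3->Florist2: 55 × 7 = 385
Optimal cost = 1005.
Saving = 1625 − 1005 = 620.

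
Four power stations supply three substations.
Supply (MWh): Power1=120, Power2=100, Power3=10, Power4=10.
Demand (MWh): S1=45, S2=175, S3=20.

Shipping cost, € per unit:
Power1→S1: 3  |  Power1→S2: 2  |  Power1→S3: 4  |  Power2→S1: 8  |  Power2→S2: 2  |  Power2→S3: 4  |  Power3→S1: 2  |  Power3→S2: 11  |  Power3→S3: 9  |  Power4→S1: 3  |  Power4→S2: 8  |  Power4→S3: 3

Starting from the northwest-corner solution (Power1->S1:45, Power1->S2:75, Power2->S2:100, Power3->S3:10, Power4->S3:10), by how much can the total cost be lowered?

60

Current plan cost = 45·3 + 75·2 + 100·2 + 10·9 + 10·3 = €605.
Optimal plan:
  Power1–S1: 35 × €3 = €105
  Power1–S2: 85 × €2 = €170
  Power2–S2: 90 × €2 = €180
  Power2–S3: 10 × €4 = €40
  Power3–S1: 10 × €2 = €20
  Power4–S3: 10 × €3 = €30
Optimal cost = €545.
Saving = 605 − 545 = €60.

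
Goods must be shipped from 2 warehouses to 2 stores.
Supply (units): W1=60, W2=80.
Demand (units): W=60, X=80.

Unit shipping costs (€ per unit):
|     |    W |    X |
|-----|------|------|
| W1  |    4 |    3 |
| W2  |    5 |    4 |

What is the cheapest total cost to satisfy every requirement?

560

A cheapest plan:
  W1->X: 60 × €3 = €180
  W2->W: 60 × €5 = €300
  W2->X: 20 × €4 = €80
Total = 180 + 300 + 80 = €560.
(Supply check: W1 ships 60; W2 ships 80.)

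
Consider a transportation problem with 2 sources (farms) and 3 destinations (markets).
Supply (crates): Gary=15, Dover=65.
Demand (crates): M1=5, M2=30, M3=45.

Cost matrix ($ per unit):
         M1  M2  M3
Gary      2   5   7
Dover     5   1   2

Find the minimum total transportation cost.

An optimal shipping plan:
  Gary→M1: 5 × $2 = $10
  Gary→M2: 10 × $5 = $50
  Dover→M2: 20 × $1 = $20
  Dover→M3: 45 × $2 = $90
Total = 10 + 50 + 20 + 90 = $170.
(Supply check: Gary ships 15; Dover ships 65.)

170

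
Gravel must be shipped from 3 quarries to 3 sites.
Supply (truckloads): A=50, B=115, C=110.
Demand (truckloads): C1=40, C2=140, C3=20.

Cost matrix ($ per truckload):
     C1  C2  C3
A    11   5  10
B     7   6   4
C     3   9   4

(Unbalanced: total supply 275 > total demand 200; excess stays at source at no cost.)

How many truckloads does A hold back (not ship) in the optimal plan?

An optimal plan:
  A–C2: 50 × $5 = $250
  B–C2: 90 × $6 = $540
  B–C3: 20 × $4 = $80
  C–C1: 40 × $3 = $120
Total cost = $990.
A ships 50 of its 50, leaving 0.

0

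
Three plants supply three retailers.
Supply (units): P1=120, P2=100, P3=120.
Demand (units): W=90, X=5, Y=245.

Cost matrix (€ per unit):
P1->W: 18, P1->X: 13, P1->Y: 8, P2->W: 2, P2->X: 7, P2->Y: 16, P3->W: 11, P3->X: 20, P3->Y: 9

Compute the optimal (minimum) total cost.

Optimal allocation:
  P1->Y: 120 units
  P2->W: 90 units
  P2->X: 5 units
  P2->Y: 5 units
  P3->Y: 120 units
Total cost = €2335.
(Supply check: P1 ships 120; P2 ships 100; P3 ships 120.)

2335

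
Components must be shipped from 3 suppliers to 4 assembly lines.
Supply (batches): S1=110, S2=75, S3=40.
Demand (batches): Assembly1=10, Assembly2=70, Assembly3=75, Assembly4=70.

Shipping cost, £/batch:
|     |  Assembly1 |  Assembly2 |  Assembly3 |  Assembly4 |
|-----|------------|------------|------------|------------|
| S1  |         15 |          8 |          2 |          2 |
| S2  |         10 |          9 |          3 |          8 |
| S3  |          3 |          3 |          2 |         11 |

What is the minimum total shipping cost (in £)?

805

Optimal allocation:
  S1 to Assembly2: 40 × £8 = £320
  S1 to Assembly4: 70 × £2 = £140
  S2 to Assembly3: 75 × £3 = £225
  S3 to Assembly1: 10 × £3 = £30
  S3 to Assembly2: 30 × £3 = £90
Total = 320 + 140 + 225 + 30 + 90 = £805.
(Supply check: S1 ships 110; S2 ships 75; S3 ships 40.)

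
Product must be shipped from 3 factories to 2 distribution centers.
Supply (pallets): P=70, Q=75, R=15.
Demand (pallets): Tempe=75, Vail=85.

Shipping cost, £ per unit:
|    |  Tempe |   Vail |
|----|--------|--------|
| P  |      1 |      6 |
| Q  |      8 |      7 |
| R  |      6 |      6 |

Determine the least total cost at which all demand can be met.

685

One minimum-cost allocation:
  P->Tempe: 70 pallets
  Q->Vail: 75 pallets
  R->Tempe: 5 pallets
  R->Vail: 10 pallets
Total cost = £685.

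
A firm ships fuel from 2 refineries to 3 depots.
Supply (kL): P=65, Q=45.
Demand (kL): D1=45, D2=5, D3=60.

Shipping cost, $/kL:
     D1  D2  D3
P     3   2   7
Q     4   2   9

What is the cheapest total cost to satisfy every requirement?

Optimal allocation:
  P->D1: 5 kL
  P->D3: 60 kL
  Q->D1: 40 kL
  Q->D2: 5 kL
Total cost = $605.

605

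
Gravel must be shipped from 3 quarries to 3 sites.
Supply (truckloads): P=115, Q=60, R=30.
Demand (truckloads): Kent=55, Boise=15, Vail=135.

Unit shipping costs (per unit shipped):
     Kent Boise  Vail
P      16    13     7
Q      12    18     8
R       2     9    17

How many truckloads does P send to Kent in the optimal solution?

0

The minimum-cost plan:
  P->Boise: 15 truckloads
  P->Vail: 100 truckloads
  Q->Kent: 25 truckloads
  Q->Vail: 35 truckloads
  R->Kent: 30 truckloads
Total cost = 1535.
The route P→Kent is not used.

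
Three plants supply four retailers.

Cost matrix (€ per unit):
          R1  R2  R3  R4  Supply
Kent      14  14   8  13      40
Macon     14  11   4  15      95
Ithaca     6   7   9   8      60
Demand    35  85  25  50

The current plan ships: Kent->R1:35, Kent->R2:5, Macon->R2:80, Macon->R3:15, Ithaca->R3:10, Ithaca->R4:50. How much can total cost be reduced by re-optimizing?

205

Current plan cost = 35·14 + 5·14 + 80·11 + 15·4 + 10·9 + 50·8 = €1990.
Optimal plan:
  Kent–R4: 40 × €13 = €520
  Macon–R2: 70 × €11 = €770
  Macon–R3: 25 × €4 = €100
  Ithaca–R1: 35 × €6 = €210
  Ithaca–R2: 15 × €7 = €105
  Ithaca–R4: 10 × €8 = €80
Optimal cost = €1785.
Saving = 1990 − 1785 = €205.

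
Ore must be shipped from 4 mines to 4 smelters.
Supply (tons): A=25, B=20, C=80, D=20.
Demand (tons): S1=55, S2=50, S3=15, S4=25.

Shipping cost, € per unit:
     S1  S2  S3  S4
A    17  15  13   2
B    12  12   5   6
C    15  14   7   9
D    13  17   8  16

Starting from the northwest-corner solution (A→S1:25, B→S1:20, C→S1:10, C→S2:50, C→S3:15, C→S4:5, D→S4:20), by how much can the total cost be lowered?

Current plan cost = 25·17 + 20·12 + 10·15 + 50·14 + 15·7 + 5·9 + 20·16 = €1985.
Optimal plan:
  A–S4: 25 × €2 = €50
  B–S1: 20 × €12 = €240
  C–S1: 15 × €15 = €225
  C–S2: 50 × €14 = €700
  C–S3: 15 × €7 = €105
  D–S1: 20 × €13 = €260
Optimal cost = €1580.
Saving = 1985 − 1580 = €405.

405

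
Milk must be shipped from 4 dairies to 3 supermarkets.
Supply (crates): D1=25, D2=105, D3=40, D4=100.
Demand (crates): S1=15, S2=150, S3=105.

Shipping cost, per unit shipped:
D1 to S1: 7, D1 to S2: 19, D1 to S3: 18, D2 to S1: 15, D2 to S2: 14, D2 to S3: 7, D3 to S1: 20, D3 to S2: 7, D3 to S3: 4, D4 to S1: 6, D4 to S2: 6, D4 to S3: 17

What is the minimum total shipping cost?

One minimum-cost allocation:
  D1→S1: 15 × 7 = 105
  D1→S2: 10 × 19 = 190
  D2→S3: 105 × 7 = 735
  D3→S2: 40 × 7 = 280
  D4→S2: 100 × 6 = 600
Total = 105 + 190 + 735 + 280 + 600 = 1910.
(Supply check: D1 ships 25; D2 ships 105; D3 ships 40; D4 ships 100.)

1910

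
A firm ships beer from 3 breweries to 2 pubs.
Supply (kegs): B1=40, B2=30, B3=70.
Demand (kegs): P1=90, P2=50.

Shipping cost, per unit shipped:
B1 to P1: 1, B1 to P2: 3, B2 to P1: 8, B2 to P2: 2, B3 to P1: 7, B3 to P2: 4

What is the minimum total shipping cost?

A cheapest plan:
  B1 to P1: 40 × 1 = 40
  B2 to P2: 30 × 2 = 60
  B3 to P1: 50 × 7 = 350
  B3 to P2: 20 × 4 = 80
Total = 40 + 60 + 350 + 80 = 530.

530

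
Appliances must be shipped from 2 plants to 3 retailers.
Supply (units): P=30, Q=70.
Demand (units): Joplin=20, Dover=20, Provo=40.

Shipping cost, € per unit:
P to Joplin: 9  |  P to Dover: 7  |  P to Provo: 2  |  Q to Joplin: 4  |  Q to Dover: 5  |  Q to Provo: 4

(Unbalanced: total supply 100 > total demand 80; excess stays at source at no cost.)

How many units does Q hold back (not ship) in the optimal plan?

An optimal plan:
  P->Provo: 30 units
  Q->Joplin: 20 units
  Q->Dover: 20 units
  Q->Provo: 10 units
Total cost = €280.
Q ships 50 of its 70, leaving 20.

20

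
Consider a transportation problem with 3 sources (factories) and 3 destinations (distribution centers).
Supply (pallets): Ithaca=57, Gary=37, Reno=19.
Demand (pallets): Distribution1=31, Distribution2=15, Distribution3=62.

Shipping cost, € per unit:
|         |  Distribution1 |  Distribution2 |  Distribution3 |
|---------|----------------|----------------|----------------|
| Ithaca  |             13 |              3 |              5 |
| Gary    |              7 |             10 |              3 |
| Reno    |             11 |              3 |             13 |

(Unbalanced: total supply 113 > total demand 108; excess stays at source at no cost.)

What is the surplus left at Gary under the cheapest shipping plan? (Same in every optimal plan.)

An optimal plan:
  Ithaca→Distribution2: 1 × €3 = €3
  Ithaca→Distribution3: 56 × €5 = €280
  Gary→Distribution1: 31 × €7 = €217
  Gary→Distribution3: 6 × €3 = €18
  Reno→Distribution2: 14 × €3 = €42
Total cost = €560.
Gary ships 37 of its 37, leaving 0.

0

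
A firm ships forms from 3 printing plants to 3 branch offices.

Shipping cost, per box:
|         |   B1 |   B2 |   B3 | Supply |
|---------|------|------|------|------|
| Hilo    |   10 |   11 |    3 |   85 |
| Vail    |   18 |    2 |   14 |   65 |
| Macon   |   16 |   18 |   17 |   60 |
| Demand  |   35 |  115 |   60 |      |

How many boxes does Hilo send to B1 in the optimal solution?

0

Optimal shipments:
  Hilo→B2: 25 boxes
  Hilo→B3: 60 boxes
  Vail→B2: 65 boxes
  Macon→B1: 35 boxes
  Macon→B2: 25 boxes
Total cost = 1595.
The route Hilo→B1 is not used.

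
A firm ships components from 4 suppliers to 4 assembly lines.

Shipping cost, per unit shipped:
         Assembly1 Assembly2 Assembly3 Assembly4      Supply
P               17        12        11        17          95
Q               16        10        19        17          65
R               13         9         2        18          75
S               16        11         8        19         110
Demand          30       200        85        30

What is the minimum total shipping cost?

3420

An optimal shipping plan:
  P–Assembly1: 30 × 17 = 510
  P–Assembly2: 35 × 12 = 420
  P–Assembly4: 30 × 17 = 510
  Q–Assembly2: 65 × 10 = 650
  R–Assembly3: 75 × 2 = 150
  S–Assembly2: 100 × 11 = 1100
  S–Assembly3: 10 × 8 = 80
Total = 510 + 420 + 510 + 650 + 150 + 1100 + 80 = 3420.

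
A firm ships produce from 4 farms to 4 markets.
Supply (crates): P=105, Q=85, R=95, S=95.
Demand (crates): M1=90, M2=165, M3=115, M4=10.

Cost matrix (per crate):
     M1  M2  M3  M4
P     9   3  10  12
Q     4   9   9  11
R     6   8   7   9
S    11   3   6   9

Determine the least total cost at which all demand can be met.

1725

An optimal shipping plan:
  P→M2: 105 × 3 = 315
  Q→M1: 85 × 4 = 340
  R→M1: 5 × 6 = 30
  R→M3: 80 × 7 = 560
  R→M4: 10 × 9 = 90
  S→M2: 60 × 3 = 180
  S→M3: 35 × 6 = 210
Total = 315 + 340 + 30 + 560 + 90 + 180 + 210 = 1725.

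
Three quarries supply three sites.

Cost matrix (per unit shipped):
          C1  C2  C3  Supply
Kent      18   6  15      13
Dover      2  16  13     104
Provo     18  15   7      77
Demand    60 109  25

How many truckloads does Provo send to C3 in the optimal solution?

25

The minimum-cost plan:
  Kent→C2: 13 × 6 = 78
  Dover→C1: 60 × 2 = 120
  Dover→C2: 44 × 16 = 704
  Provo→C2: 52 × 15 = 780
  Provo→C3: 25 × 7 = 175
Total cost = 1857.
So Provo→C3 carries 25 truckloads.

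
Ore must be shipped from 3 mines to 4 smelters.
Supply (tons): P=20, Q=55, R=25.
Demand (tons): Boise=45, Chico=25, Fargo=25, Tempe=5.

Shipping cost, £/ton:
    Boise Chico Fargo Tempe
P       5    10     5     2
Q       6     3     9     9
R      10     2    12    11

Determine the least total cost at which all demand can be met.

A cheapest plan:
  P to Fargo: 15 × £5 = £75
  P to Tempe: 5 × £2 = £10
  Q to Boise: 45 × £6 = £270
  Q to Fargo: 10 × £9 = £90
  R to Chico: 25 × £2 = £50
Total = 75 + 10 + 270 + 90 + 50 = £495.

495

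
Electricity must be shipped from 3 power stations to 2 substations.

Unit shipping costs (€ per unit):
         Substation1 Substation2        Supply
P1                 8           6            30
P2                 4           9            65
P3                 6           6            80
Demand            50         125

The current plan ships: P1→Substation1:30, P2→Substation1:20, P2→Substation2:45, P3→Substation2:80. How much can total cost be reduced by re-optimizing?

210

Current plan cost = 30·8 + 20·4 + 45·9 + 80·6 = €1205.
Optimal plan:
  P1 to Substation2: 30 × €6 = €180
  P2 to Substation1: 50 × €4 = €200
  P2 to Substation2: 15 × €9 = €135
  P3 to Substation2: 80 × €6 = €480
Optimal cost = €995.
Saving = 1205 − 995 = €210.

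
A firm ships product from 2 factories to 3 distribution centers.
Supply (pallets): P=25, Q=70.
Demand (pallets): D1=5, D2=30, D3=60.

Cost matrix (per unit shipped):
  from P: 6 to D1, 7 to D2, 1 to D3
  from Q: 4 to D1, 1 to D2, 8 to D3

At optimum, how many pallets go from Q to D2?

30

Solving gives:
  P→D3: 25 × 1 = 25
  Q→D1: 5 × 4 = 20
  Q→D2: 30 × 1 = 30
  Q→D3: 35 × 8 = 280
Total cost = 355.
So Q→D2 carries 30 pallets.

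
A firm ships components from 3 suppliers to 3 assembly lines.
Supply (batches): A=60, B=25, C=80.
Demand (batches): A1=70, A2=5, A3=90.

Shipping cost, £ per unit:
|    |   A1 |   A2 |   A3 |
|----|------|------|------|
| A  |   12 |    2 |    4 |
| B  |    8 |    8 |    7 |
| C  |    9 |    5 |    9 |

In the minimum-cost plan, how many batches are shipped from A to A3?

60

The minimum-cost plan:
  A to A3: 60 × £4 = £240
  B to A3: 25 × £7 = £175
  C to A1: 70 × £9 = £630
  C to A2: 5 × £5 = £25
  C to A3: 5 × £9 = £45
Total cost = £1115.
So A→A3 carries 60 batches.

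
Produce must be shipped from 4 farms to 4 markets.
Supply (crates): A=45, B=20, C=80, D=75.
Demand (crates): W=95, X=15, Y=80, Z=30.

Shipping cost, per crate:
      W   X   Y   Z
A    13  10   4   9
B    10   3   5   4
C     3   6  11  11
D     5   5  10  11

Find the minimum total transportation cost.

1110

Optimal allocation:
  A->Y: 45 × 4 = 180
  B->Z: 20 × 4 = 80
  C->W: 80 × 3 = 240
  D->W: 15 × 5 = 75
  D->X: 15 × 5 = 75
  D->Y: 35 × 10 = 350
  D->Z: 10 × 11 = 110
Total = 180 + 80 + 240 + 75 + 75 + 350 + 110 = 1110.
(Supply check: A ships 45; B ships 20; C ships 80; D ships 75.)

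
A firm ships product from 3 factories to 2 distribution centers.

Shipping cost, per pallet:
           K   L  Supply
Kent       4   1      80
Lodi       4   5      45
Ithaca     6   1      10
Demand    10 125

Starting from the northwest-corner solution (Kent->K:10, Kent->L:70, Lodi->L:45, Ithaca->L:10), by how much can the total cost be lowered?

Current plan cost = 10·4 + 70·1 + 45·5 + 10·1 = 345.
Optimal plan:
  Kent->L: 80 × 1 = 80
  Lodi->K: 10 × 4 = 40
  Lodi->L: 35 × 5 = 175
  Ithaca->L: 10 × 1 = 10
Optimal cost = 305.
Saving = 345 − 305 = 40.

40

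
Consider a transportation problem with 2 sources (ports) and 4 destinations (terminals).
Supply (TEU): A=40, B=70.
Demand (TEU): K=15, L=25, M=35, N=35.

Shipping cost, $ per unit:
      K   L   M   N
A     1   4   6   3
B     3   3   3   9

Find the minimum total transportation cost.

An optimal shipping plan:
  A→K: 5 × $1 = $5
  A→N: 35 × $3 = $105
  B→K: 10 × $3 = $30
  B→L: 25 × $3 = $75
  B→M: 35 × $3 = $105
Total = 5 + 105 + 30 + 75 + 105 = $320.

320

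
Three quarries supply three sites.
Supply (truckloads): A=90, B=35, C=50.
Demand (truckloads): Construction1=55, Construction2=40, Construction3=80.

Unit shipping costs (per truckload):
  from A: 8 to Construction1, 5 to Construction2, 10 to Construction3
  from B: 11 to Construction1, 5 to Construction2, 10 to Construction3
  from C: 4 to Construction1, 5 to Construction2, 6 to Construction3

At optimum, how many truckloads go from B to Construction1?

0

The minimum-cost plan:
  A to Construction1: 5 × 8 = 40
  A to Construction2: 5 × 5 = 25
  A to Construction3: 80 × 10 = 800
  B to Construction2: 35 × 5 = 175
  C to Construction1: 50 × 4 = 200
Total cost = 1240.
The route B→Construction1 is not used.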